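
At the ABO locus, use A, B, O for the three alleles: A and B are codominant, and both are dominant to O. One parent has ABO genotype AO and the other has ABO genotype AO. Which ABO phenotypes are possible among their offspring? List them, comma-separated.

Gametes from AO × AO give offspring ABO genotypes AA, AO, OO, i.e. phenotypes O, A.

O, A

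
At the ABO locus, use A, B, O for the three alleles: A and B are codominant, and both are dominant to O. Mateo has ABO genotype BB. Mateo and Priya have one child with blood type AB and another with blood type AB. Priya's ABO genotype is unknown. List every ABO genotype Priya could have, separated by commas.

For each candidate genotype of Priya, check whether crossing it with BB can produce every observed child phenotype.
  AA → possible child types {AB} ✓
  AB → possible child types {B, AB} ✓
  AO → possible child types {B, AB} ✓
  BB → possible child types {B} ✗
  BO → possible child types {B} ✗
  OO → possible child types {B} ✗

AA, AB, AO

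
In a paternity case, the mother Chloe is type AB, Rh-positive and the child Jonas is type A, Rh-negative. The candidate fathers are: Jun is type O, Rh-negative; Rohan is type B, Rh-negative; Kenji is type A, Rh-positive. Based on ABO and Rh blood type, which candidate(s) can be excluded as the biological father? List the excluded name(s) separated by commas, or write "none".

none

A candidate is excluded only if no genotype consistent with his phenotype could produce a type A, Rh-negative child with a type AB, Rh-positive mother.
Every candidate has at least one consistent genotype combination, so none can be excluded.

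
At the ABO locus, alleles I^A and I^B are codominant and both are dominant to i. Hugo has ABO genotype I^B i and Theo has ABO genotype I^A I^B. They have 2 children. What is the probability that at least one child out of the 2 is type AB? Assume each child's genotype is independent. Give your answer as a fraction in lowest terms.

7/16

ABO cross I^B i × I^A I^B → 1/4 A, 1/2 B, 1/4 AB.
So P(type AB) = 1/4 per child.
P(none) = (3/4)^2 = 9/16; P(at least one) = 1 − 9/16 = 7/16.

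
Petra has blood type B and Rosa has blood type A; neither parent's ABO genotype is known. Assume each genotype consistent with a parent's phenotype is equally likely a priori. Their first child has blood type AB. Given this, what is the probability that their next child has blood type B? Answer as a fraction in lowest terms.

5/36

Possible genotypes: Petra ∈ {BB, BO}; Rosa ∈ {AA, AO}.
Weight each parental genotype pair by prior × P(type-AB child):
  BB × AA: posterior weight 4/9; P(next child type B) = 0.
  BB × AO: posterior weight 2/9; P(next child type B) = 1/2.
  BO × AA: posterior weight 2/9; P(next child type B) = 0.
  BO × AO: posterior weight 1/9; P(next child type B) = 1/4.
Weighted sum = 5/36.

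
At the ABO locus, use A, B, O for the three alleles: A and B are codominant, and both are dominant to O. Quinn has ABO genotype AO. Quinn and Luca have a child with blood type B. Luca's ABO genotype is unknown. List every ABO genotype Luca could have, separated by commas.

AB, BB, BO

For each candidate genotype of Luca, check whether crossing it with AO can produce every observed child phenotype.
  AA → possible child types {A} ✗
  AB → possible child types {A, B, AB} ✓
  AO → possible child types {O, A} ✗
  BB → possible child types {B, AB} ✓
  BO → possible child types {O, A, B, AB} ✓
  OO → possible child types {O, A} ✗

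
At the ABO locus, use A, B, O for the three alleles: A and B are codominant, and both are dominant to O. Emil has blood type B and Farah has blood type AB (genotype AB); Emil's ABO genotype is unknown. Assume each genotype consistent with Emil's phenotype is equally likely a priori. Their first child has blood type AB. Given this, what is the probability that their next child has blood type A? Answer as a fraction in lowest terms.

1/12

Possible genotypes: Emil ∈ {BB, BO}; Farah ∈ {AB}.
Weight each parental genotype pair by prior × P(type-AB child):
  BB × AB: posterior weight 2/3; P(next child type A) = 0.
  BO × AB: posterior weight 1/3; P(next child type A) = 1/4.
Weighted sum = 1/12.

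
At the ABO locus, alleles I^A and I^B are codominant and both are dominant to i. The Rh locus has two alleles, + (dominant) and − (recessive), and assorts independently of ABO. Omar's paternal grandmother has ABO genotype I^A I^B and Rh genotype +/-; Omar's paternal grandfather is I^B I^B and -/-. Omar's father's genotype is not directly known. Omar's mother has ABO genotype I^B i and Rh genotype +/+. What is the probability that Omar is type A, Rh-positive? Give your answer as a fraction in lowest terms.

Omar's father's ABO genotype from I^A I^B × I^B I^B: 1/2 I^A I^B, 1/2 I^B I^B.
Crossing each possibility with the mother I^B i and summing P(type A): 1/2·1/4 + 1/2·0 = 1/8.
Similarly for Rh via the father's Rh distribution: P(Rh+) = 1.
Independent loci: 1/8 × 1 = 1/8.

1/8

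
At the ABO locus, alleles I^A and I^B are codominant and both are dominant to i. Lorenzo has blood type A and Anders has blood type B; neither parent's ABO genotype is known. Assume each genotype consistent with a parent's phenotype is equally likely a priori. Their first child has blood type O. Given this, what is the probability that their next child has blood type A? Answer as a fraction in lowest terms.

Possible genotypes: Lorenzo ∈ {I^A I^A, I^A i}; Anders ∈ {I^B I^B, I^B i}.
Weight each parental genotype pair by prior × P(type-O child):
  I^A i × I^B i: posterior weight 1; P(next child type A) = 1/4.
Weighted sum = 1/4.

1/4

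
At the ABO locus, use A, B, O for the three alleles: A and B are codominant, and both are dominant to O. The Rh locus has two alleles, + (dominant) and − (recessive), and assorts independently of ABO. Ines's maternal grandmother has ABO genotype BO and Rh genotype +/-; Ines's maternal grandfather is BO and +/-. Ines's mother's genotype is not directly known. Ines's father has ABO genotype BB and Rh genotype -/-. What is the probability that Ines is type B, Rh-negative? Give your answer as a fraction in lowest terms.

1/2

Ines's mother's ABO genotype from BO × BO: 1/4 BB, 1/2 BO, 1/4 OO.
Crossing each possibility with the father BB and summing P(type B): 1/4·1 + 1/2·1 + 1/4·1 = 1.
Similarly for Rh via the mother's Rh distribution: P(Rh-) = 1/2.
Independent loci: 1 × 1/2 = 1/2.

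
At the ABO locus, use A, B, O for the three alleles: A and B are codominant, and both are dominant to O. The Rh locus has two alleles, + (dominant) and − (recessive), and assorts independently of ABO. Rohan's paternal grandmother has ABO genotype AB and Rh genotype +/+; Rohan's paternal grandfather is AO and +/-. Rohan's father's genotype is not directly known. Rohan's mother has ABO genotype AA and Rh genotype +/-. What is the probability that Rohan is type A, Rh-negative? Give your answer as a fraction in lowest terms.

3/32

Rohan's father's ABO genotype from AB × AO: 1/4 AA, 1/4 AB, 1/4 AO, 1/4 BO.
Crossing each possibility with the mother AA and summing P(type A): 1/4·1 + 1/4·1/2 + 1/4·1 + 1/4·1/2 = 3/4.
Similarly for Rh via the father's Rh distribution: P(Rh-) = 1/8.
Independent loci: 3/4 × 1/8 = 3/32.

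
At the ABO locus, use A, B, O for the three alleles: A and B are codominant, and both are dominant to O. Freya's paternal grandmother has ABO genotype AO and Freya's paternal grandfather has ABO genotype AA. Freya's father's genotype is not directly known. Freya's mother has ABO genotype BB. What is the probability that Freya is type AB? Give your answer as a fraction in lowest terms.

3/4

Freya's father's ABO genotype from AO × AA: 1/2 AA, 1/2 AO.
Crossing each possibility with the mother BB and summing P(type AB): 1/2·1 + 1/2·1/2 = 3/4.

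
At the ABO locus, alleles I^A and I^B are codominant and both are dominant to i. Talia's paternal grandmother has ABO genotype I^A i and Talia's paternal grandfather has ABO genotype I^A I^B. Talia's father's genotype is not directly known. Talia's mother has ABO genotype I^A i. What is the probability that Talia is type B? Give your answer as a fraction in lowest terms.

Talia's father's ABO genotype from I^A i × I^A I^B: 1/4 I^A I^A, 1/4 I^A I^B, 1/4 I^A i, 1/4 I^B i.
Crossing each possibility with the mother I^A i and summing P(type B): 1/4·0 + 1/4·1/4 + 1/4·0 + 1/4·1/4 = 1/8.

1/8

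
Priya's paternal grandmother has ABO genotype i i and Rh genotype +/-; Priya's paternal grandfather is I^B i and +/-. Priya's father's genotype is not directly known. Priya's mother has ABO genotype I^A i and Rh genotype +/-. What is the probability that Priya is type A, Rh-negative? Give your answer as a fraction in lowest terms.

3/32

Priya's father's ABO genotype from i i × I^B i: 1/2 I^B i, 1/2 i i.
Crossing each possibility with the mother I^A i and summing P(type A): 1/2·1/4 + 1/2·1/2 = 3/8.
Similarly for Rh via the father's Rh distribution: P(Rh-) = 1/4.
Independent loci: 3/8 × 1/4 = 3/32.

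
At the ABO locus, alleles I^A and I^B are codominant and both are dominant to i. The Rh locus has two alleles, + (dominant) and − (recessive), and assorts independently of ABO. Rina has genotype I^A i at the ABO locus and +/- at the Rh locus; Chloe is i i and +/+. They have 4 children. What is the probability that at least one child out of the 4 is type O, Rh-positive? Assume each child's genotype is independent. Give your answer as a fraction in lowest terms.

ABO cross I^A i × i i → 1/2 O, 1/2 A.
Rh cross +/- × +/+ → 1 Rh+; so P(type O, Rh-positive) = 1/2 × 1 = 1/2 per child.
P(none) = (1/2)^4 = 1/16; P(at least one) = 1 − 1/16 = 15/16.

15/16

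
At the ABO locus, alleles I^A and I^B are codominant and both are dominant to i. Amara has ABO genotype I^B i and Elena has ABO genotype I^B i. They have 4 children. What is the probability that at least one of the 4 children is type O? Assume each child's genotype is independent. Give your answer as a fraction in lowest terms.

ABO cross I^B i × I^B i → 1/4 O, 3/4 B.
So P(type O) = 1/4 per child.
P(none) = (3/4)^4 = 81/256; P(at least one) = 1 − 81/256 = 175/256.

175/256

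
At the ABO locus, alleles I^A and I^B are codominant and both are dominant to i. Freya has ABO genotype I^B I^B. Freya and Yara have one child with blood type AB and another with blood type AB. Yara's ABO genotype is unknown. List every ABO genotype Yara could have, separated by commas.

For each candidate genotype of Yara, check whether crossing it with I^B I^B can produce every observed child phenotype.
  I^A I^A → possible child types {AB} ✓
  I^A I^B → possible child types {B, AB} ✓
  I^A i → possible child types {B, AB} ✓
  I^B I^B → possible child types {B} ✗
  I^B i → possible child types {B} ✗
  i i → possible child types {B} ✗

I^A I^A, I^A I^B, I^A i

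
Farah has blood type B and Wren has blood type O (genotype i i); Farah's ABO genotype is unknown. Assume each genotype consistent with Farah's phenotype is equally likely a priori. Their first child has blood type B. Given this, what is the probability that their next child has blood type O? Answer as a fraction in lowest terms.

1/6

Possible genotypes: Farah ∈ {I^B I^B, I^B i}; Wren ∈ {i i}.
Weight each parental genotype pair by prior × P(type-B child):
  I^B I^B × i i: posterior weight 2/3; P(next child type O) = 0.
  I^B i × i i: posterior weight 1/3; P(next child type O) = 1/2.
Weighted sum = 1/6.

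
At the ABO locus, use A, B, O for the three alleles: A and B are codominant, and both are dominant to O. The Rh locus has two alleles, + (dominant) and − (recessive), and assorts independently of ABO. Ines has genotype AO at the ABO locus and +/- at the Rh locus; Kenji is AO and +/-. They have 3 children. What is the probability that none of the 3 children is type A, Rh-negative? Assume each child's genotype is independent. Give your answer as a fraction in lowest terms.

ABO cross AO × AO → 1/4 O, 3/4 A.
Rh cross +/- × +/- → 3/4 Rh+, 1/4 Rh-; so P(type A, Rh-negative) = 3/4 × 1/4 = 3/16 per child.
P(not type A, Rh-negative) = 13/16 for one child; (13/16)^3 = 2197/4096.

2197/4096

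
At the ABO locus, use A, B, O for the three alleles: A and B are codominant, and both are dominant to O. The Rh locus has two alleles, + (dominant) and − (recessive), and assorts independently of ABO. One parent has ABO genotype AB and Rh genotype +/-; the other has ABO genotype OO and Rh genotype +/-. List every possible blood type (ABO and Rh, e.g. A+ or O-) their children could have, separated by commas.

A+, A-, B+, B-

Gametes from AB × OO give offspring ABO genotypes AO, BO, i.e. phenotypes A, B.
Rh cross +/- × +/- → phenotypes Rh+, Rh-.
Combining independently: A+, A-, B+, B-.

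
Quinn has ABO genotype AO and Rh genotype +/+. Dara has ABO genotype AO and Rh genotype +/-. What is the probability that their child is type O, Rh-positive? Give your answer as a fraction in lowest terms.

ABO cross AO × AO → offspring phenotypes: 1/4 O, 3/4 A.
Rh cross +/+ × +/- → 1 Rh+.
Independent loci: P(type O, Rh-positive) = 1/4 × 1 = 1/4.

1/4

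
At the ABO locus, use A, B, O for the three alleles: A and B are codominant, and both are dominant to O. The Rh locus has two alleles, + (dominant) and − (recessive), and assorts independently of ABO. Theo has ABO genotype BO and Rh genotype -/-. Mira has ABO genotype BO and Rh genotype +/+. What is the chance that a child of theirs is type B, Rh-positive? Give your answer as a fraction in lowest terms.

3/4

ABO cross BO × BO → offspring phenotypes: 1/4 O, 3/4 B.
Rh cross -/- × +/+ → 1 Rh+.
Independent loci: P(type B, Rh-positive) = 3/4 × 1 = 3/4.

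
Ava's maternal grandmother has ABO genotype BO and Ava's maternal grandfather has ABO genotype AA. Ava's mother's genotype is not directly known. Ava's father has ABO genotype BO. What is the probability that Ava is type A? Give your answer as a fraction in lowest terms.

Ava's mother's ABO genotype from BO × AA: 1/2 AB, 1/2 AO.
Crossing each possibility with the father BO and summing P(type A): 1/2·1/4 + 1/2·1/4 = 1/4.

1/4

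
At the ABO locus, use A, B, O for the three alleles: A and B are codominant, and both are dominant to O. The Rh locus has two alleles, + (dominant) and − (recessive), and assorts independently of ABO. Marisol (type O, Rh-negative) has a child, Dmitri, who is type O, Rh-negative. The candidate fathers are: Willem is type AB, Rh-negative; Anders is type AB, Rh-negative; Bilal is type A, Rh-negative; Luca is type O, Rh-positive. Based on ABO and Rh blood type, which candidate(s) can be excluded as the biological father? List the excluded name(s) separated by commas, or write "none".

A candidate is excluded only if no genotype consistent with his phenotype could produce a type O, Rh-negative child with a type O, Rh-negative mother.
Willem (type AB, Rh-): no genotype consistent with that phenotype can produce a type-O Rh- child with a type-O mother.
Anders (type AB, Rh-): no genotype consistent with that phenotype can produce a type-O Rh- child with a type-O mother.

Willem, Anders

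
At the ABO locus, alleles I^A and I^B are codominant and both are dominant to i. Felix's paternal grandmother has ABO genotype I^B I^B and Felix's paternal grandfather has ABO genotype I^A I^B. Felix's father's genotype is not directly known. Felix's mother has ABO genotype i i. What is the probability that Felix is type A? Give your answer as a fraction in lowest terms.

1/4

Felix's father's ABO genotype from I^B I^B × I^A I^B: 1/2 I^A I^B, 1/2 I^B I^B.
Crossing each possibility with the mother i i and summing P(type A): 1/2·1/2 + 1/2·0 = 1/4.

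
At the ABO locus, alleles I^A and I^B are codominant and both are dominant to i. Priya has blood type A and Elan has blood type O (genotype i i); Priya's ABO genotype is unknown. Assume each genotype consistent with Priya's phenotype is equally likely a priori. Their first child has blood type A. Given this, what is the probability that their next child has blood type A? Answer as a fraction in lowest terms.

Possible genotypes: Priya ∈ {I^A I^A, I^A i}; Elan ∈ {i i}.
Weight each parental genotype pair by prior × P(type-A child):
  I^A I^A × i i: posterior weight 2/3; P(next child type A) = 1.
  I^A i × i i: posterior weight 1/3; P(next child type A) = 1/2.
Weighted sum = 5/6.

5/6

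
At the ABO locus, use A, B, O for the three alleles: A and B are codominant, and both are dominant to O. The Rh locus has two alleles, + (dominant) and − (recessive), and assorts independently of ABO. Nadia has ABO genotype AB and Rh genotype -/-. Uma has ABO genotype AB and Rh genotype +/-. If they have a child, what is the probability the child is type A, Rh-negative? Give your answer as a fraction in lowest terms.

1/8

ABO cross AB × AB → offspring phenotypes: 1/4 A, 1/4 B, 1/2 AB.
Rh cross -/- × +/- → 1/2 Rh+, 1/2 Rh-.
Independent loci: P(type A, Rh-negative) = 1/4 × 1/2 = 1/8.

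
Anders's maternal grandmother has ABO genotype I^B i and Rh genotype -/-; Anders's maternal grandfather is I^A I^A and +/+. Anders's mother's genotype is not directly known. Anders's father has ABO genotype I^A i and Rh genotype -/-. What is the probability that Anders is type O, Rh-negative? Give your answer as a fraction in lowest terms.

1/16

Anders's mother's ABO genotype from I^B i × I^A I^A: 1/2 I^A I^B, 1/2 I^A i.
Crossing each possibility with the father I^A i and summing P(type O): 1/2·0 + 1/2·1/4 = 1/8.
Similarly for Rh via the mother's Rh distribution: P(Rh-) = 1/2.
Independent loci: 1/8 × 1/2 = 1/16.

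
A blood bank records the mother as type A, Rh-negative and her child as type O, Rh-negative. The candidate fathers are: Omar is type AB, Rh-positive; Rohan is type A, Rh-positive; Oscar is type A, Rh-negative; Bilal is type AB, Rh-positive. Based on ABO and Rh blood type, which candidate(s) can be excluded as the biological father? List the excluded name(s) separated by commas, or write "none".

Omar, Bilal

A candidate is excluded only if no genotype consistent with his phenotype could produce a type O, Rh-negative child with a type A, Rh-negative mother.
Omar (type AB, Rh+): no genotype consistent with that phenotype can produce a type-O Rh- child with a type-A mother.
Bilal (type AB, Rh+): no genotype consistent with that phenotype can produce a type-O Rh- child with a type-A mother.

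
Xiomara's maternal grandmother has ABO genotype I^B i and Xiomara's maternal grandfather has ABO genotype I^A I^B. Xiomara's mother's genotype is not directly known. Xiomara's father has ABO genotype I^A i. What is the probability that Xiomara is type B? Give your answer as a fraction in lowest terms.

1/4

Xiomara's mother's ABO genotype from I^B i × I^A I^B: 1/4 I^A I^B, 1/4 I^A i, 1/4 I^B I^B, 1/4 I^B i.
Crossing each possibility with the father I^A i and summing P(type B): 1/4·1/4 + 1/4·0 + 1/4·1/2 + 1/4·1/4 = 1/4.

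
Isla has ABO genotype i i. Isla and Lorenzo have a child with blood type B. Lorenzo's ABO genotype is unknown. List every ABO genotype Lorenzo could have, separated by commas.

I^A I^B, I^B I^B, I^B i

For each candidate genotype of Lorenzo, check whether crossing it with i i can produce every observed child phenotype.
  I^A I^A → possible child types {A} ✗
  I^A I^B → possible child types {A, B} ✓
  I^A i → possible child types {O, A} ✗
  I^B I^B → possible child types {B} ✓
  I^B i → possible child types {O, B} ✓
  i i → possible child types {O} ✗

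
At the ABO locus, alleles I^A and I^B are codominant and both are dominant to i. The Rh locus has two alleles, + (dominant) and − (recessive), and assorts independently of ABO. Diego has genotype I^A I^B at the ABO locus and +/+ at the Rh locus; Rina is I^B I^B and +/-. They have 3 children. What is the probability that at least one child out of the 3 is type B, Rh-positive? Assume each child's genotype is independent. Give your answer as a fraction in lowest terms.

ABO cross I^A I^B × I^B I^B → 1/2 B, 1/2 AB.
Rh cross +/+ × +/- → 1 Rh+; so P(type B, Rh-positive) = 1/2 × 1 = 1/2 per child.
P(none) = (1/2)^3 = 1/8; P(at least one) = 1 − 1/8 = 7/8.

7/8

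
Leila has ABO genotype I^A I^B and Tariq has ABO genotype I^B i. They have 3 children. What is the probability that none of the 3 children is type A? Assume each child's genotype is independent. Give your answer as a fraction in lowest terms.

ABO cross I^A I^B × I^B i → 1/4 A, 1/2 B, 1/4 AB.
So P(type A) = 1/4 per child.
P(not type A) = 3/4 for one child; (3/4)^3 = 27/64.

27/64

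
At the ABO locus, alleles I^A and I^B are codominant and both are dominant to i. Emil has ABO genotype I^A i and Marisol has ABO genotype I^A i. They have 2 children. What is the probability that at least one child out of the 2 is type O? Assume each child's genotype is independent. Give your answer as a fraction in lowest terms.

ABO cross I^A i × I^A i → 1/4 O, 3/4 A.
So P(type O) = 1/4 per child.
P(none) = (3/4)^2 = 9/16; P(at least one) = 1 − 9/16 = 7/16.

7/16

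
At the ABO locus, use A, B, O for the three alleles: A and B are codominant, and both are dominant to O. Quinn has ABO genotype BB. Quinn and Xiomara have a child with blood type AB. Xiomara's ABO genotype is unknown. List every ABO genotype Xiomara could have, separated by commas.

AA, AB, AO

For each candidate genotype of Xiomara, check whether crossing it with BB can produce every observed child phenotype.
  AA → possible child types {AB} ✓
  AB → possible child types {B, AB} ✓
  AO → possible child types {B, AB} ✓
  BB → possible child types {B} ✗
  BO → possible child types {B} ✗
  OO → possible child types {B} ✗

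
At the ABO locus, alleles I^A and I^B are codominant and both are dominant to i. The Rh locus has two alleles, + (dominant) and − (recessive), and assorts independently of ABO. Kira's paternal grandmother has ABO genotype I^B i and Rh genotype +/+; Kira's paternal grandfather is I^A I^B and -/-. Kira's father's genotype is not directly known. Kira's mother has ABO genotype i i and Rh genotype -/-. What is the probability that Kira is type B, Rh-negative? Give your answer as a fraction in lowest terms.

1/4

Kira's father's ABO genotype from I^B i × I^A I^B: 1/4 I^A I^B, 1/4 I^A i, 1/4 I^B I^B, 1/4 I^B i.
Crossing each possibility with the mother i i and summing P(type B): 1/4·1/2 + 1/4·0 + 1/4·1 + 1/4·1/2 = 1/2.
Similarly for Rh via the father's Rh distribution: P(Rh-) = 1/2.
Independent loci: 1/2 × 1/2 = 1/4.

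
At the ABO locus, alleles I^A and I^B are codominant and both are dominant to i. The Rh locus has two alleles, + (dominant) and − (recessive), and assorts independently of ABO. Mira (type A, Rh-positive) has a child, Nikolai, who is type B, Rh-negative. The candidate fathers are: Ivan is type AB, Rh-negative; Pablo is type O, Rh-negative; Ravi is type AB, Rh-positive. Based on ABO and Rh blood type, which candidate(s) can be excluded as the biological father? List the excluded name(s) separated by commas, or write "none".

Pablo

A candidate is excluded only if no genotype consistent with his phenotype could produce a type B, Rh-negative child with a type A, Rh-positive mother.
Pablo (type O, Rh-): no genotype consistent with that phenotype can produce a type-B Rh- child with a type-A mother.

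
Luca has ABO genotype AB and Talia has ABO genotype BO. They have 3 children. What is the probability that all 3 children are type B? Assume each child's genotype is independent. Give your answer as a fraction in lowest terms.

ABO cross AB × BO → 1/4 A, 1/2 B, 1/4 AB.
So P(type B) = 1/2 per child.
All 3 independent: (1/2)^3 = 1/8.

1/8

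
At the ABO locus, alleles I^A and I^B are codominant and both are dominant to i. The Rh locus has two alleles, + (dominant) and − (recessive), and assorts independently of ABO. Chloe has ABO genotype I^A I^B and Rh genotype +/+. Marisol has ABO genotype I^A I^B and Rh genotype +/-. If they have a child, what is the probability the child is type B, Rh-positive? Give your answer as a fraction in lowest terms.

ABO cross I^A I^B × I^A I^B → offspring phenotypes: 1/4 A, 1/4 B, 1/2 AB.
Rh cross +/+ × +/- → 1 Rh+.
Independent loci: P(type B, Rh-positive) = 1/4 × 1 = 1/4.

1/4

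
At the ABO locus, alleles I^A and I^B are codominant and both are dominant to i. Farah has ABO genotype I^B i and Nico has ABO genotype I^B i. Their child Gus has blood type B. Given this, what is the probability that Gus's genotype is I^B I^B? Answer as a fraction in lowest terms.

1/3

Cross I^B i × I^B i → 1/4 I^B I^B, 1/2 I^B i, 1/4 i i.
Type-B genotypes among offspring: I^B I^B (1/4), I^B i (1/2); total 3/4.
P(I^B I^B | type B) = (1/4) / (3/4) = 1/3.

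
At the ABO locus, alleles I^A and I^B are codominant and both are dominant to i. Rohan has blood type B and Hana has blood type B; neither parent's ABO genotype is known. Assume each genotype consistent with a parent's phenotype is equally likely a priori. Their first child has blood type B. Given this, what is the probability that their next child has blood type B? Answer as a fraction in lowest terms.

Possible genotypes: Rohan ∈ {I^B I^B, I^B i}; Hana ∈ {I^B I^B, I^B i}.
Weight each parental genotype pair by prior × P(type-B child):
  I^B I^B × I^B I^B: posterior weight 4/15; P(next child type B) = 1.
  I^B I^B × I^B i: posterior weight 4/15; P(next child type B) = 1.
  I^B i × I^B I^B: posterior weight 4/15; P(next child type B) = 1.
  I^B i × I^B i: posterior weight 1/5; P(next child type B) = 3/4.
Weighted sum = 19/20.

19/20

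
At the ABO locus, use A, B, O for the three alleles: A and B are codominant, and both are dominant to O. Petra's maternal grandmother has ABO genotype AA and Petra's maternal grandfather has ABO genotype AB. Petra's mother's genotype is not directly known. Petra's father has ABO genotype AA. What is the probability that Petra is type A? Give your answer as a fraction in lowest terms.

3/4

Petra's mother's ABO genotype from AA × AB: 1/2 AA, 1/2 AB.
Crossing each possibility with the father AA and summing P(type A): 1/2·1 + 1/2·1/2 = 3/4.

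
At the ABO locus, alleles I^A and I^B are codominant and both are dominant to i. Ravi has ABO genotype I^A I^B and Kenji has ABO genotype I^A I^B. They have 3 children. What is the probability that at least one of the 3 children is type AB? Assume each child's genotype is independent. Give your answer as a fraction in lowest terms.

ABO cross I^A I^B × I^A I^B → 1/4 A, 1/4 B, 1/2 AB.
So P(type AB) = 1/2 per child.
P(none) = (1/2)^3 = 1/8; P(at least one) = 1 − 1/8 = 7/8.

7/8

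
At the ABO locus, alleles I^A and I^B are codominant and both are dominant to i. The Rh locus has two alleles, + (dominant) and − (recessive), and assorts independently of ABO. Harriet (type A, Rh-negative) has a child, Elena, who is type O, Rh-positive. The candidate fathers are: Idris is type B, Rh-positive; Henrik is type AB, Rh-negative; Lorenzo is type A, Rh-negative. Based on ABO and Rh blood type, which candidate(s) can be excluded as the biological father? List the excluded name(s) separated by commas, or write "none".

A candidate is excluded only if no genotype consistent with his phenotype could produce a type O, Rh-positive child with a type A, Rh-negative mother.
Henrik (type AB, Rh-): no genotype consistent with that phenotype can produce a type-O Rh+ child with a type-A mother.
Lorenzo (type A, Rh-): no genotype consistent with that phenotype can produce a type-O Rh+ child with a type-A mother.

Henrik, Lorenzo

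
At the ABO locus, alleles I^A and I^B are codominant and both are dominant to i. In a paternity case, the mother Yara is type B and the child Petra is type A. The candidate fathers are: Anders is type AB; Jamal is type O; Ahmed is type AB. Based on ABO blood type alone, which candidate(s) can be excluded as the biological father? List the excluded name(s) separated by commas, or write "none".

Jamal

A candidate is excluded only if no genotype consistent with his phenotype could produce a type A child with a type B mother.
Jamal (type O): no genotype consistent with that phenotype can produce a type-A child with a type-B mother.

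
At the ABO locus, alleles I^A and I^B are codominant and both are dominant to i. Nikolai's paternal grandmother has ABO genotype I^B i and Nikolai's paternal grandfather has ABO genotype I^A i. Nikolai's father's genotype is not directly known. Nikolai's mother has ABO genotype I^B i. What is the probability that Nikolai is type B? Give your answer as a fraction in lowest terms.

Nikolai's father's ABO genotype from I^B i × I^A i: 1/4 I^A I^B, 1/4 I^A i, 1/4 I^B i, 1/4 i i.
Crossing each possibility with the mother I^B i and summing P(type B): 1/4·1/2 + 1/4·1/4 + 1/4·3/4 + 1/4·1/2 = 1/2.

1/2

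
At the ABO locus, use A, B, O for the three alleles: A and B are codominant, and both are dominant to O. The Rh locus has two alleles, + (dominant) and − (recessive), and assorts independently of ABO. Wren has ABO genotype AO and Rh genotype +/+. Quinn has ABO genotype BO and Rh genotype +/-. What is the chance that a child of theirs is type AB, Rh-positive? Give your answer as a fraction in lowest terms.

ABO cross AO × BO → offspring phenotypes: 1/4 O, 1/4 A, 1/4 B, 1/4 AB.
Rh cross +/+ × +/- → 1 Rh+.
Independent loci: P(type AB, Rh-positive) = 1/4 × 1 = 1/4.

1/4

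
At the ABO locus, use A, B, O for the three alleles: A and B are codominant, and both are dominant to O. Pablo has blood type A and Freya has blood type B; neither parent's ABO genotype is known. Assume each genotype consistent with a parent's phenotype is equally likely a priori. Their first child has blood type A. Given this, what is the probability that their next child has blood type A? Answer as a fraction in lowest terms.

5/12

Possible genotypes: Pablo ∈ {AA, AO}; Freya ∈ {BB, BO}.
Weight each parental genotype pair by prior × P(type-A child):
  AA × BO: posterior weight 2/3; P(next child type A) = 1/2.
  AO × BO: posterior weight 1/3; P(next child type A) = 1/4.
Weighted sum = 5/12.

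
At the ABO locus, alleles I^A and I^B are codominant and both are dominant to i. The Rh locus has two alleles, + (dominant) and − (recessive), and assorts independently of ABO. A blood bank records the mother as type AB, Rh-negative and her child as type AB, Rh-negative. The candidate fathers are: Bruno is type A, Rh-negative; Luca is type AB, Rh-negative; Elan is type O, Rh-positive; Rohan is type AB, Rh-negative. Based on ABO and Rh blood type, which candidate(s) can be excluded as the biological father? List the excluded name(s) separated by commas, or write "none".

Elan

A candidate is excluded only if no genotype consistent with his phenotype could produce a type AB, Rh-negative child with a type AB, Rh-negative mother.
Elan (type O, Rh+): no genotype consistent with that phenotype can produce a type-AB Rh- child with a type-AB mother.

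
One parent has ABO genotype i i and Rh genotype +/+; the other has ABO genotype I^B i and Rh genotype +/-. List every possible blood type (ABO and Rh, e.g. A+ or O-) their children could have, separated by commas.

O+, B+

Gametes from i i × I^B i give offspring ABO genotypes I^B i, i i, i.e. phenotypes O, B.
Rh cross +/+ × +/- → phenotypes Rh+.
Combining independently: O+, B+.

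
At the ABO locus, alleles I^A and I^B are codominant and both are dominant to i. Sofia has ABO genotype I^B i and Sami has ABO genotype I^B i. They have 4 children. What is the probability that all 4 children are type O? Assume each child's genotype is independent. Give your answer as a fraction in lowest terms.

1/256

ABO cross I^B i × I^B i → 1/4 O, 3/4 B.
So P(type O) = 1/4 per child.
All 4 independent: (1/4)^4 = 1/256.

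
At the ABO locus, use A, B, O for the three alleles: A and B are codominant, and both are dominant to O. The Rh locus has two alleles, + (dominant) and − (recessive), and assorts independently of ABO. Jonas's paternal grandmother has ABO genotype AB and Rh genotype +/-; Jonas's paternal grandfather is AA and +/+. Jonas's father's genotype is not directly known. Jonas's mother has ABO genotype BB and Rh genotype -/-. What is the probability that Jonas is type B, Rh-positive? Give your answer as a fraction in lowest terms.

Jonas's father's ABO genotype from AB × AA: 1/2 AA, 1/2 AB.
Crossing each possibility with the mother BB and summing P(type B): 1/2·0 + 1/2·1/2 = 1/4.
Similarly for Rh via the father's Rh distribution: P(Rh+) = 3/4.
Independent loci: 1/4 × 3/4 = 3/16.

3/16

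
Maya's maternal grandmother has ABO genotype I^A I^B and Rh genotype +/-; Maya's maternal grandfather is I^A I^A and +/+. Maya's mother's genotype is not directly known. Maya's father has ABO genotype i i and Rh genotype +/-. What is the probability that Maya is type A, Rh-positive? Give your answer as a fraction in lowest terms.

Maya's mother's ABO genotype from I^A I^B × I^A I^A: 1/2 I^A I^A, 1/2 I^A I^B.
Crossing each possibility with the father i i and summing P(type A): 1/2·1 + 1/2·1/2 = 3/4.
Similarly for Rh via the mother's Rh distribution: P(Rh+) = 7/8.
Independent loci: 3/4 × 7/8 = 21/32.

21/32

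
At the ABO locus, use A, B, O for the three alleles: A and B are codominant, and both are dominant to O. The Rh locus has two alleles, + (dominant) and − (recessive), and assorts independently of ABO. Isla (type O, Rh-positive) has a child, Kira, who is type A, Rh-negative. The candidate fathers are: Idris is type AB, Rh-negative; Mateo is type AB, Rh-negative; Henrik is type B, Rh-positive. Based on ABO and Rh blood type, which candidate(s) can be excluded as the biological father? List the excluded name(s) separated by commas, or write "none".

A candidate is excluded only if no genotype consistent with his phenotype could produce a type A, Rh-negative child with a type O, Rh-positive mother.
Henrik (type B, Rh+): no genotype consistent with that phenotype can produce a type-A Rh- child with a type-O mother.

Henrik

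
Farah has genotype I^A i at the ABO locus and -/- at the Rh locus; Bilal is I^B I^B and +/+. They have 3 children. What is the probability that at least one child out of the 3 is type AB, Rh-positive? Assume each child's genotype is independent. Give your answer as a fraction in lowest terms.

ABO cross I^A i × I^B I^B → 1/2 B, 1/2 AB.
Rh cross -/- × +/+ → 1 Rh+; so P(type AB, Rh-positive) = 1/2 × 1 = 1/2 per child.
P(none) = (1/2)^3 = 1/8; P(at least one) = 1 − 1/8 = 7/8.

7/8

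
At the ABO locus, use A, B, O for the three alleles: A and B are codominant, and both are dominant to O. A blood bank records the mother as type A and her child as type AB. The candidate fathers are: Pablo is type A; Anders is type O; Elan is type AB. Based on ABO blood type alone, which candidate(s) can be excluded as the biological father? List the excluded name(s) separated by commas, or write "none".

Pablo, Anders

A candidate is excluded only if no genotype consistent with his phenotype could produce a type AB child with a type A mother.
Pablo (type A): no genotype consistent with that phenotype can produce a type-AB child with a type-A mother.
Anders (type O): no genotype consistent with that phenotype can produce a type-AB child with a type-A mother.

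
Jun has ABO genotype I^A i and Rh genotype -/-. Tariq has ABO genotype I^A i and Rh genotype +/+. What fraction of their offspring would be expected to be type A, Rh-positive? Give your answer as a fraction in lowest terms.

ABO cross I^A i × I^A i → offspring phenotypes: 1/4 O, 3/4 A.
Rh cross -/- × +/+ → 1 Rh+.
Independent loci: P(type A, Rh-positive) = 3/4 × 1 = 3/4.

3/4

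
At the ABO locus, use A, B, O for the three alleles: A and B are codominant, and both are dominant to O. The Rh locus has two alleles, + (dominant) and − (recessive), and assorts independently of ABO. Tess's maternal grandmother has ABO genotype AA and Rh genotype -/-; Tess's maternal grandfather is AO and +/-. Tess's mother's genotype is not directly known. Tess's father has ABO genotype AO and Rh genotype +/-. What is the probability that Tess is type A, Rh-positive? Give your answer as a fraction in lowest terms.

Tess's mother's ABO genotype from AA × AO: 1/2 AA, 1/2 AO.
Crossing each possibility with the father AO and summing P(type A): 1/2·1 + 1/2·3/4 = 7/8.
Similarly for Rh via the mother's Rh distribution: P(Rh+) = 5/8.
Independent loci: 7/8 × 5/8 = 35/64.

35/64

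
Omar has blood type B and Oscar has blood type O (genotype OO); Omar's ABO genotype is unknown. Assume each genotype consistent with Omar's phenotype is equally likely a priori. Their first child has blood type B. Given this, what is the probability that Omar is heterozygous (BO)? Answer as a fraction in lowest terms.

1/3

Possible genotypes: Omar ∈ {BB, BO}; Oscar ∈ {OO}.
Weight each parental genotype pair by prior × P(type-B child):
  BB × OO: posterior weight 2/3.
  BO × OO: posterior weight 1/3.
Sum the posterior weight over pairs where Omar is BO: 1/3.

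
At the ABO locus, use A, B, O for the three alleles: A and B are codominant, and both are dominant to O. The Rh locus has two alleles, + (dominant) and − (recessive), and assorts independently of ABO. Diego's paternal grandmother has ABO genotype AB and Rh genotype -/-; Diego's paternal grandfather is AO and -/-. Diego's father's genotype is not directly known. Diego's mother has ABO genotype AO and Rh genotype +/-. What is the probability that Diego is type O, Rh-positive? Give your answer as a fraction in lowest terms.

Diego's father's ABO genotype from AB × AO: 1/4 AA, 1/4 AB, 1/4 AO, 1/4 BO.
Crossing each possibility with the mother AO and summing P(type O): 1/4·0 + 1/4·0 + 1/4·1/4 + 1/4·1/4 = 1/8.
Similarly for Rh via the father's Rh distribution: P(Rh+) = 1/2.
Independent loci: 1/8 × 1/2 = 1/16.

1/16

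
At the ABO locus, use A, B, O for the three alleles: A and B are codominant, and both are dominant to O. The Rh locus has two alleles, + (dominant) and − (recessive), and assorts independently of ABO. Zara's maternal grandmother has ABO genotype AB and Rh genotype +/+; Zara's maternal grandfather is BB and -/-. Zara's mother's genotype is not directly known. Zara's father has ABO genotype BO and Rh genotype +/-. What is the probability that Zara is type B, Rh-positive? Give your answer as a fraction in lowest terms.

Zara's mother's ABO genotype from AB × BB: 1/2 AB, 1/2 BB.
Crossing each possibility with the father BO and summing P(type B): 1/2·1/2 + 1/2·1 = 3/4.
Similarly for Rh via the mother's Rh distribution: P(Rh+) = 3/4.
Independent loci: 3/4 × 3/4 = 9/16.

9/16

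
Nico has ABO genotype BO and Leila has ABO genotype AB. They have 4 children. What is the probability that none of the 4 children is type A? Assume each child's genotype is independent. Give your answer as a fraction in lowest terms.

81/256

ABO cross BO × AB → 1/4 A, 1/2 B, 1/4 AB.
So P(type A) = 1/4 per child.
P(not type A) = 3/4 for one child; (3/4)^4 = 81/256.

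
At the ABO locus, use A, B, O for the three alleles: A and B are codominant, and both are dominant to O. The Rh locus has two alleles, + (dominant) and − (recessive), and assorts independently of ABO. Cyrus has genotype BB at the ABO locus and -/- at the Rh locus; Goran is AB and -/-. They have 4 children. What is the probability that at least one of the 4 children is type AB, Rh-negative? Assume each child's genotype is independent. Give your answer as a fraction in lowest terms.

ABO cross BB × AB → 1/2 B, 1/2 AB.
Rh cross -/- × -/- → 1 Rh-; so P(type AB, Rh-negative) = 1/2 × 1 = 1/2 per child.
P(none) = (1/2)^4 = 1/16; P(at least one) = 1 − 1/16 = 15/16.

15/16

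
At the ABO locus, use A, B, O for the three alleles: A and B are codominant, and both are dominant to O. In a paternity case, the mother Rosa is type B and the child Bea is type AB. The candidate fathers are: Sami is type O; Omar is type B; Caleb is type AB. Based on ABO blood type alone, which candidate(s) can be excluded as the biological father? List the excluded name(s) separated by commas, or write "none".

Sami, Omar

A candidate is excluded only if no genotype consistent with his phenotype could produce a type AB child with a type B mother.
Sami (type O): no genotype consistent with that phenotype can produce a type-AB child with a type-B mother.
Omar (type B): no genotype consistent with that phenotype can produce a type-AB child with a type-B mother.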